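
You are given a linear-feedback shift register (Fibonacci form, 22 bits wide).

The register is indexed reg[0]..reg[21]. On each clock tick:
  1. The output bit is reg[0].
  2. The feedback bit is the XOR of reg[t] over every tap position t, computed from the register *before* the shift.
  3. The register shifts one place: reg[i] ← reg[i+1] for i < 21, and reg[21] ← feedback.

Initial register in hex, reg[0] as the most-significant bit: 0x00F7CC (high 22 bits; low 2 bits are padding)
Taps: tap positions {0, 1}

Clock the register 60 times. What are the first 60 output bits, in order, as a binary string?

k : reg_k → out_k, fb_k
0: 0000000011110111110011 → 0, fb=0
1: 0000000111101111100110 → 0, fb=0
2: 0000001111011111001100 → 0, fb=0
3: 0000011110111110011000 → 0, fb=0
4: 0000111101111100110000 → 0, fb=0
5: 0001111011111001100000 → 0, fb=0
6: 0011110111110011000000 → 0, fb=0
7: 0111101111100110000000 → 0, fb=1
8: 1111011111001100000001 → 1, fb=0
9: 1110111110011000000010 → 1, fb=0
10: 1101111100110000000100 → 1, fb=0
11: 1011111001100000001000 → 1, fb=1
12: 0111110011000000010001 → 0, fb=1
13: 1111100110000000100011 → 1, fb=0
14: 1111001100000001000110 → 1, fb=0
15: 1110011000000010001100 → 1, fb=0
16: 1100110000000100011000 → 1, fb=0
17: 1001100000001000110000 → 1, fb=1
18: 0011000000010001100001 → 0, fb=0
19: 0110000000100011000010 → 0, fb=1
20: 1100000001000110000101 → 1, fb=0
21: 1000000010001100001010 → 1, fb=1
22: 0000000100011000010101 → 0, fb=0
23: 0000001000110000101010 → 0, fb=0
24: 0000010001100001010100 → 0, fb=0
25: 0000100011000010101000 → 0, fb=0
26: 0001000110000101010000 → 0, fb=0
27: 0010001100001010100000 → 0, fb=0
28: 0100011000010101000000 → 0, fb=1
29: 1000110000101010000001 → 1, fb=1
30: 0001100001010100000011 → 0, fb=0
31: 0011000010101000000110 → 0, fb=0
32: 0110000101010000001100 → 0, fb=1
33: 1100001010100000011001 → 1, fb=0
34: 1000010101000000110010 → 1, fb=1
35: 0000101010000001100101 → 0, fb=0
36: 0001010100000011001010 → 0, fb=0
37: 0010101000000110010100 → 0, fb=0
38: 0101010000001100101000 → 0, fb=1
39: 1010100000011001010001 → 1, fb=1
40: 0101000000110010100011 → 0, fb=1
41: 1010000001100101000111 → 1, fb=1
42: 0100000011001010001111 → 0, fb=1
43: 1000000110010100011111 → 1, fb=1
44: 0000001100101000111111 → 0, fb=0
45: 0000011001010001111110 → 0, fb=0
46: 0000110010100011111100 → 0, fb=0
47: 0001100101000111111000 → 0, fb=0
48: 0011001010001111110000 → 0, fb=0
49: 0110010100011111100000 → 0, fb=1
50: 1100101000111111000001 → 1, fb=0
51: 1001010001111110000010 → 1, fb=1
52: 0010100011111100000101 → 0, fb=0
53: 0101000111111000001010 → 0, fb=1
54: 1010001111110000010101 → 1, fb=1
55: 0100011111100000101011 → 0, fb=1
56: 1000111111000001010111 → 1, fb=1
57: 0001111110000010101111 → 0, fb=0
58: 0011111100000101011110 → 0, fb=0
59: 0111111000001010111100 → 0, fb=1

000000001111011111001100000001000110000101010000001100101000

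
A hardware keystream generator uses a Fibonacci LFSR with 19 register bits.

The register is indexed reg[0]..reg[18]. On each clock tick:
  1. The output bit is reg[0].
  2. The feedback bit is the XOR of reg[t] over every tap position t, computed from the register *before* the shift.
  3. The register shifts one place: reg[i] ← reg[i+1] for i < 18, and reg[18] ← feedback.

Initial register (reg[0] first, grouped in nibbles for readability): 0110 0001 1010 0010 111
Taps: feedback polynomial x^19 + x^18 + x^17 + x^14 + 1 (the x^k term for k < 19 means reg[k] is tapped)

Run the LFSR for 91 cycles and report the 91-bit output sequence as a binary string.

0110000110100010111110010010011100110011100101101010111101100001000100011110111100010101011

step | reg (before) | out | fb
   0 | 0110000110100010111 | 0 | 1
   1 | 1100001101000101111 | 1 | 1
   2 | 1000011010001011111 | 1 | 0
   3 | 0000110100010111110 | 0 | 0
   4 | 0001101000101111100 | 0 | 1
   5 | 0011010001011111001 | 0 | 0
   6 | 0110100010111110010 | 0 | 0
   7 | 1101000101111100100 | 1 | 1
   8 | 1010001011111001001 | 1 | 0
   9 | 0100010111110010010 | 0 | 0
  10 | 1000101111100100100 | 1 | 1
  11 | 0001011111001001001 | 0 | 1
  12 | 0010111110010010011 | 0 | 1
  13 | 0101111100100100111 | 0 | 0
  14 | 1011111001001001110 | 1 | 0
  15 | 0111110010010011100 | 0 | 1
  16 | 1111100100100111001 | 1 | 1
  17 | 1111001001001110011 | 1 | 0
  18 | 1110010010011100110 | 1 | 0
  19 | 1100100100111001100 | 1 | 1
  20 | 1001001001110011001 | 1 | 1
  21 | 0010010011100110011 | 0 | 1
  22 | 0100100111001100111 | 0 | 0
  23 | 1001001110011001110 | 1 | 0
  24 | 0010011100110011100 | 0 | 1
  25 | 0100111001100111001 | 0 | 0
  26 | 1001110011001110010 | 1 | 1
  27 | 0011100110011100101 | 0 | 1
  28 | 0111001100111001011 | 0 | 0
  29 | 1110011001110010110 | 1 | 1
  30 | 1100110011100101101 | 1 | 0
  31 | 1001100111001011010 | 1 | 1
  32 | 0011001110010110101 | 0 | 0
  33 | 0110011100101101010 | 0 | 1
  34 | 1100111001011010101 | 1 | 1
  35 | 1001110010110101011 | 1 | 1
  36 | 0011100101101010111 | 0 | 1
  37 | 0111001011010101111 | 0 | 0
  38 | 1110010110101011110 | 1 | 1
  39 | 1100101101010111101 | 1 | 1
  40 | 1001011010101111011 | 1 | 0
  41 | 0010110101011110110 | 0 | 0
  42 | 0101101010111101100 | 0 | 0
  43 | 1011010101111011000 | 1 | 0
  44 | 0110101011110110000 | 0 | 1
  45 | 1101010111101100001 | 1 | 0
  46 | 1010101111011000010 | 1 | 0
  47 | 0101011110110000100 | 0 | 0
  48 | 1010111101100001000 | 1 | 1
  49 | 0101111011000010001 | 0 | 0
  50 | 1011110110000100010 | 1 | 0
  51 | 0111101100001000100 | 0 | 0
  52 | 1111011000010001000 | 1 | 1
  53 | 1110110000100010001 | 1 | 1
  54 | 1101100001000100011 | 1 | 1
  55 | 1011000010001000111 | 1 | 1
  56 | 0110000100010001111 | 0 | 0
  57 | 1100001000100011110 | 1 | 1
  58 | 1000010001000111101 | 1 | 1
  59 | 0000100010001111011 | 0 | 1
  60 | 0001000100011110111 | 0 | 1
  61 | 0010001000111101111 | 0 | 0
  62 | 0100010001111011110 | 0 | 0
  63 | 1000100011110111100 | 1 | 0
  64 | 0001000111101111000 | 0 | 1
  65 | 0010001111011110001 | 0 | 0
  66 | 0100011110111100010 | 0 | 1
  67 | 1000111101111000101 | 1 | 0
  68 | 0001111011110001010 | 0 | 1
  69 | 0011110111100010101 | 0 | 0
  70 | 0111101111000101010 | 0 | 1
  71 | 1111011110001010101 | 1 | 1
  72 | 1110111100010101011 | 1 | 1
  73 | 1101111000101010111 | 1 | 0
  74 | 1011110001010101110 | 1 | 0
  75 | 0111100010101011100 | 0 | 1
  76 | 1111000101010111001 | 1 | 1
  77 | 1110001010101110011 | 1 | 0
  78 | 1100010101011100110 | 1 | 0
  79 | 1000101010111001100 | 1 | 1
  80 | 0001010101110011001 | 0 | 0
  81 | 0010101011100110010 | 0 | 0
  82 | 0101010111001100100 | 0 | 0
  83 | 1010101110011001000 | 1 | 1
  84 | 0101011100110010001 | 0 | 0
  85 | 1010111001100100010 | 1 | 0
  86 | 0101110011001000100 | 0 | 0
  87 | 1011100110010001000 | 1 | 1
  88 | 0111001100100010001 | 0 | 0
  89 | 1110011001000100010 | 1 | 0
  90 | 1100110010001000100 | 1 | 1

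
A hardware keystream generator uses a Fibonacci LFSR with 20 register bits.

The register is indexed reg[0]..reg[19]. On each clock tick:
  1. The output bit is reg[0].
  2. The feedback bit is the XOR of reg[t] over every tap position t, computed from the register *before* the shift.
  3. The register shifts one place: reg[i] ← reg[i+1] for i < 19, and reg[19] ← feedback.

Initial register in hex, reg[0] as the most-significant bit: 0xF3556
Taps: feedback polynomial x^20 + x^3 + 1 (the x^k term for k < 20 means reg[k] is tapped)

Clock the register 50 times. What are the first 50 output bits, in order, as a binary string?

tick  register→output (feedback)
  0  11110011010101010110→1 (0)
  1  11100110101010101100→1 (1)
  2  11001101010101011001→1 (1)
  3  10011010101010110011→1 (0)
  4  00110101010101100110→0 (1)
  5  01101010101011001101→0 (0)
  6  11010101010110011010→1 (0)
  7  10101010101100110100→1 (1)
  8  01010101011001101001→0 (1)
  9  10101010110011010011→1 (1)
 10  01010101100110100111→0 (1)
 11  10101011001101001111→1 (1)
 12  01010110011010011111→0 (1)
 13  10101100110100111111→1 (1)
 14  01011001101001111111→0 (1)
 15  10110011010011111111→1 (0)
 16  01100110100111111110→0 (0)
 17  11001101001111111100→1 (1)
 18  10011010011111111001→1 (0)
 19  00110100111111110010→0 (1)
 20  01101001111111100101→0 (0)
 21  11010011111111001010→1 (0)
 22  10100111111110010100→1 (1)
 23  01001111111100101001→0 (0)
 24  10011111111001010010→1 (0)
 25  00111111110010100100→0 (1)
 26  01111111100101001001→0 (1)
 27  11111111001010010011→1 (0)
 28  11111110010100100110→1 (0)
 29  11111100101001001100→1 (0)
 30  11111001010010011000→1 (0)
 31  11110010100100110000→1 (0)
 32  11100101001001100000→1 (1)
 33  11001010010011000001→1 (1)
 34  10010100100110000011→1 (0)
 35  00101001001100000110→0 (0)
 36  01010010011000001100→0 (1)
 37  10100100110000011001→1 (1)
 38  01001001100000110011→0 (0)
 39  10010011000001100110→1 (0)
 40  00100110000011001100→0 (0)
 41  01001100000110011000→0 (0)
 42  10011000001100110000→1 (0)
 43  00110000011001100000→0 (1)
 44  01100000110011000001→0 (0)
 45  11000001100110000010→1 (1)
 46  10000011001100000101→1 (1)
 47  00000110011000001011→0 (0)
 48  00001100110000010110→0 (0)
 49  00011001100000101100→0 (1)

11110011010101010110011010011111111001010010011000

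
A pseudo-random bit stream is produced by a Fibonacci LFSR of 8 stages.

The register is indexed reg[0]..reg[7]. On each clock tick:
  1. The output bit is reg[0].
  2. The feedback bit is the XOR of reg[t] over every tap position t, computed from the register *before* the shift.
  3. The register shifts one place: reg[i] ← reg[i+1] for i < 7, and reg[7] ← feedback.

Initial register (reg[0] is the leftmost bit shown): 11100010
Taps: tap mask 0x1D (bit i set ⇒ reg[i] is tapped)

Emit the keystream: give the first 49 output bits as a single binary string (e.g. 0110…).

1110001001011100000011001001001101110010000010101

tick  register→output (feedback)
  0  11100010→1 (0)
  1  11000100→1 (1)
  2  10001001→1 (0)
  3  00010010→0 (1)
  4  00100101→0 (1)
  5  01001011→0 (1)
  6  10010111→1 (0)
  7  00101110→0 (0)
  8  01011100→0 (0)
  9  10111000→1 (0)
 10  01110000→0 (0)
 11  11100000→1 (0)
 12  11000000→1 (1)
 13  10000001→1 (1)
 14  00000011→0 (0)
 15  00000110→0 (0)
 16  00001100→0 (1)
 17  00011001→0 (0)
 18  00110010→0 (0)
 19  01100100→0 (1)
 20  11001001→1 (0)
 21  10010010→1 (0)
 22  00100100→0 (1)
 23  01001001→0 (1)
 24  10010011→1 (0)
 25  00100110→0 (1)
 26  01001101→0 (1)
 27  10011011→1 (1)
 28  00110111→0 (0)
 29  01101110→0 (0)
 30  11011100→1 (1)
 31  10111001→1 (0)
 32  01110010→0 (0)
 33  11100100→1 (0)
 34  11001000→1 (0)
 35  10010000→1 (0)
 36  00100000→0 (1)
 37  01000001→0 (0)
 38  10000010→1 (1)
 39  00000101→0 (0)
 40  00001010→0 (1)
 41  00010101→0 (1)
 42  00101011→0 (0)
 43  01010110→0 (1)
 44  10101101→1 (1)
 45  01011011→0 (0)
 46  10110110→1 (1)
 47  01101101→0 (0)
 48  11011010→1 (1)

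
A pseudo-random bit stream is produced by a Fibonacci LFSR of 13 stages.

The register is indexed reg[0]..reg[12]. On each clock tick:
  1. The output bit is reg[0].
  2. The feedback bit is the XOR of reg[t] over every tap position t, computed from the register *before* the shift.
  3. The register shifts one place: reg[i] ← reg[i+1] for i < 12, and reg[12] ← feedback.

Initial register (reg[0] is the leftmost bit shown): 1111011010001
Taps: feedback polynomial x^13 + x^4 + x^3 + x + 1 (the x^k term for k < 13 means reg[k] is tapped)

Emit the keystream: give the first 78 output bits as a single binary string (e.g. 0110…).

111101101000111000111000000000000100000000110110000101000101111011011111110000

tick  register→output (feedback)
  0  1111011010001→1 (1)
  1  1110110100011→1 (1)
  2  1101101000111→1 (0)
  3  1011010001110→1 (0)
  4  0110100011100→0 (0)
  5  1101000111000→1 (1)
  6  1010001110001→1 (1)
  7  0100011100011→0 (1)
  8  1000111000111→1 (0)
  9  0001110001110→0 (0)
 10  0011100011100→0 (0)
 11  0111000111000→0 (0)
 12  1110001110000→1 (0)
 13  1100011100000→1 (0)
 14  1000111000000→1 (0)
 15  0001110000000→0 (0)
 16  0011100000000→0 (0)
 17  0111000000000→0 (0)
 18  1110000000000→1 (0)
 19  1100000000000→1 (0)
 20  1000000000000→1 (1)
 21  0000000000001→0 (0)
 22  0000000000010→0 (0)
 23  0000000000100→0 (0)
 24  0000000001000→0 (0)
 25  0000000010000→0 (0)
 26  0000000100000→0 (0)
 27  0000001000000→0 (0)
 28  0000010000000→0 (0)
 29  0000100000000→0 (1)
 30  0001000000001→0 (1)
 31  0010000000011→0 (0)
 32  0100000000110→0 (1)
 33  1000000001101→1 (1)
 34  0000000011011→0 (0)
 35  0000000110110→0 (0)
 36  0000001101100→0 (0)
 37  0000011011000→0 (0)
 38  0000110110000→0 (1)
 39  0001101100001→0 (0)
 40  0011011000010→0 (1)
 41  0110110000101→0 (0)
 42  1101100001010→1 (0)
 43  1011000010100→1 (0)
 44  0110000101000→0 (1)
 45  1100001010001→1 (0)
 46  1000010100010→1 (1)
 47  0000101000101→0 (1)
 48  0001010001011→0 (1)
 49  0010100010111→0 (1)
 50  0101000101111→0 (0)
 51  1010001011110→1 (1)
 52  0100010111101→0 (1)
 53  1000101111011→1 (0)
 54  0001011110110→0 (1)
 55  0010111101101→0 (1)
 56  0101111011011→0 (1)
 57  1011110110111→1 (1)
 58  0111101101111→0 (1)
 59  1111011011111→1 (1)
 60  1110110111111→1 (1)
 61  1101101111111→1 (0)
 62  1011011111110→1 (0)
 63  0110111111100→0 (0)
 64  1101111111000→1 (0)
 65  1011111110000→1 (1)
 66  0111111100001→0 (1)
 67  1111111000011→1 (0)
 68  1111110000110→1 (0)
 69  1111100001100→1 (0)
 70  1111000011000→1 (1)
 71  1110000110001→1 (0)
 72  1100001100010→1 (0)
 73  1000011000100→1 (1)
 74  0000110001001→0 (1)
 75  0001100010011→0 (0)
 76  0011000100110→0 (1)
 77  0110001001101→0 (1)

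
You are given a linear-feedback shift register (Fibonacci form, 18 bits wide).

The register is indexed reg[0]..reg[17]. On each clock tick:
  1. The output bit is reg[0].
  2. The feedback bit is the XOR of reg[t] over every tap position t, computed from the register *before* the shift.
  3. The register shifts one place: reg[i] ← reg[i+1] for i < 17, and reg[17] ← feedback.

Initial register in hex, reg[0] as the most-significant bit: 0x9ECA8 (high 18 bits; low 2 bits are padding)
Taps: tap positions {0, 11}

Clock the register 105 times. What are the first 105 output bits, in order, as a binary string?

100111101100101010110010110101110000001010110000101000011110111111110111100101001101010001001101101011100

k : reg_k → out_k, fb_k
0: 100111101100101010 → 1, fb=1
1: 001111011001010101 → 0, fb=1
2: 011110110010101011 → 0, fb=0
3: 111101100101010110 → 1, fb=0
4: 111011001010101100 → 1, fb=1
5: 110110010101011001 → 1, fb=0
6: 101100101010110010 → 1, fb=1
7: 011001010101100101 → 0, fb=1
8: 110010101011001011 → 1, fb=0
9: 100101010110010110 → 1, fb=1
10: 001010101100101101 → 0, fb=0
11: 010101011001011010 → 0, fb=1
12: 101010110010110101 → 1, fb=1
13: 010101100101101011 → 0, fb=1
14: 101011001011010111 → 1, fb=0
15: 010110010110101110 → 0, fb=0
16: 101100101101011100 → 1, fb=0
17: 011001011010111000 → 0, fb=0
18: 110010110101110000 → 1, fb=0
19: 100101101011100000 → 1, fb=0
20: 001011010111000000 → 0, fb=1
21: 010110101110000001 → 0, fb=0
22: 101101011100000010 → 1, fb=1
23: 011010111000000101 → 0, fb=0
24: 110101110000001010 → 1, fb=1
25: 101011100000010101 → 1, fb=1
26: 010111000000101011 → 0, fb=0
27: 101110000001010110 → 1, fb=0
28: 011100000010101100 → 0, fb=0
29: 111000000101011000 → 1, fb=0
30: 110000001010110000 → 1, fb=1
31: 100000010101100001 → 1, fb=0
32: 000000101011000010 → 0, fb=1
33: 000001010110000101 → 0, fb=0
34: 000010101100001010 → 0, fb=0
35: 000101011000010100 → 0, fb=0
36: 001010110000101000 → 0, fb=0
37: 010101100001010000 → 0, fb=1
38: 101011000010100001 → 1, fb=1
39: 010110000101000011 → 0, fb=1
40: 101100001010000111 → 1, fb=1
41: 011000010100001111 → 0, fb=0
42: 110000101000011110 → 1, fb=1
43: 100001010000111101 → 1, fb=1
44: 000010100001111011 → 0, fb=1
45: 000101000011110111 → 0, fb=1
46: 001010000111101111 → 0, fb=1
47: 010100001111011111 → 0, fb=1
48: 101000011110111111 → 1, fb=1
49: 010000111101111111 → 0, fb=1
50: 100001111011111111 → 1, fb=0
51: 000011110111111110 → 0, fb=1
52: 000111101111111101 → 0, fb=1
53: 001111011111111011 → 0, fb=1
54: 011110111111110111 → 0, fb=1
55: 111101111111101111 → 1, fb=0
56: 111011111111011110 → 1, fb=0
57: 110111111110111100 → 1, fb=1
58: 101111111101111001 → 1, fb=0
59: 011111111011110010 → 0, fb=1
60: 111111110111100101 → 1, fb=0
61: 111111101111001010 → 1, fb=0
62: 111111011110010100 → 1, fb=1
63: 111110111100101001 → 1, fb=1
64: 111101111001010011 → 1, fb=0
65: 111011110010100110 → 1, fb=1
66: 110111100101001101 → 1, fb=0
67: 101111001010011010 → 1, fb=1
68: 011110010100110101 → 0, fb=0
69: 111100101001101010 → 1, fb=0
70: 111001010011010100 → 1, fb=0
71: 110010100110101000 → 1, fb=1
72: 100101001101010001 → 1, fb=0
73: 001010011010100010 → 0, fb=0
74: 010100110101000100 → 0, fb=1
75: 101001101010001001 → 1, fb=1
76: 010011010100010011 → 0, fb=0
77: 100110101000100110 → 1, fb=1
78: 001101010001001101 → 0, fb=1
79: 011010100010011011 → 0, fb=0
80: 110101000100110110 → 1, fb=1
81: 101010001001101101 → 1, fb=0
82: 010100010011011010 → 0, fb=1
83: 101000100110110101 → 1, fb=1
84: 010001001101101011 → 0, fb=1
85: 100010011011010111 → 1, fb=0
86: 000100110110101110 → 0, fb=0
87: 001001101101011100 → 0, fb=1
88: 010011011010111001 → 0, fb=0
89: 100110110101110010 → 1, fb=0
90: 001101101011100100 → 0, fb=1
91: 011011010111001001 → 0, fb=1
92: 110110101110010011 → 1, fb=1
93: 101101011100100111 → 1, fb=1
94: 011010111001001111 → 0, fb=1
95: 110101110010011111 → 1, fb=1
96: 101011100100111111 → 1, fb=1
97: 010111001001111111 → 0, fb=1
98: 101110010011111111 → 1, fb=0
99: 011100100111111110 → 0, fb=1
100: 111001001111111101 → 1, fb=0
101: 110010011111111010 → 1, fb=0
102: 100100111111110100 → 1, fb=0
103: 001001111111101000 → 0, fb=1
104: 010011111111010001 → 0, fb=1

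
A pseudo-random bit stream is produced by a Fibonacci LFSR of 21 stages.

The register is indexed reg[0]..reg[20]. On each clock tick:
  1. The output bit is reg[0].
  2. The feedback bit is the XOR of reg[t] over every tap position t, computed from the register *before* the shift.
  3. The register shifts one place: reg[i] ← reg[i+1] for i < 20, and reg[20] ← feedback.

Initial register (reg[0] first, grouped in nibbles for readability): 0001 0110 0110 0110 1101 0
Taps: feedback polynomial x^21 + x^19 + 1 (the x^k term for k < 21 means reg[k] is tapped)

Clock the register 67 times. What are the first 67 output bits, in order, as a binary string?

k : reg_k → out_k, fb_k
0: 000101100110011011010 → 0, fb=1
1: 001011001100110110101 → 0, fb=0
2: 010110011001101101010 → 0, fb=1
3: 101100110011011010101 → 1, fb=1
4: 011001100110110101011 → 0, fb=1
5: 110011001101101010111 → 1, fb=0
6: 100110011011010101110 → 1, fb=0
7: 001100110110101011100 → 0, fb=0
8: 011001101101010111000 → 0, fb=0
9: 110011011010101110000 → 1, fb=1
10: 100110110101011100001 → 1, fb=1
11: 001101101010111000011 → 0, fb=1
12: 011011010101110000111 → 0, fb=1
13: 110110101011100001111 → 1, fb=0
14: 101101010111000011110 → 1, fb=0
15: 011010101110000111100 → 0, fb=0
16: 110101011100001111000 → 1, fb=1
17: 101010111000011110001 → 1, fb=1
18: 010101110000111100011 → 0, fb=1
19: 101011100001111000111 → 1, fb=0
20: 010111000011110001110 → 0, fb=1
21: 101110000111100011101 → 1, fb=1
22: 011100001111000111011 → 0, fb=1
23: 111000011110001110111 → 1, fb=0
24: 110000111100011101110 → 1, fb=0
25: 100001111000111011100 → 1, fb=1
26: 000011110001110111001 → 0, fb=0
27: 000111100011101110010 → 0, fb=1
28: 001111000111011100101 → 0, fb=0
29: 011110001110111001010 → 0, fb=1
30: 111100011101110010101 → 1, fb=1
31: 111000111011100101011 → 1, fb=0
32: 110001110111001010110 → 1, fb=0
33: 100011101110010101100 → 1, fb=1
34: 000111011100101011001 → 0, fb=0
35: 001110111001010110010 → 0, fb=1
36: 011101110010101100101 → 0, fb=0
37: 111011100101011001010 → 1, fb=0
38: 110111001010110010100 → 1, fb=1
39: 101110010101100101001 → 1, fb=1
40: 011100101011001010011 → 0, fb=1
41: 111001010110010100111 → 1, fb=0
42: 110010101100101001110 → 1, fb=0
43: 100101011001010011100 → 1, fb=1
44: 001010110010100111001 → 0, fb=0
45: 010101100101001110010 → 0, fb=1
46: 101011001010011100101 → 1, fb=1
47: 010110010100111001011 → 0, fb=1
48: 101100101001110010111 → 1, fb=0
49: 011001010011100101110 → 0, fb=1
50: 110010100111001011101 → 1, fb=1
51: 100101001110010111011 → 1, fb=0
52: 001010011100101110110 → 0, fb=1
53: 010100111001011101101 → 0, fb=0
54: 101001110010111011010 → 1, fb=0
55: 010011100101110110100 → 0, fb=0
56: 100111001011101101000 → 1, fb=1
57: 001110010111011010001 → 0, fb=0
58: 011100101110110100010 → 0, fb=1
59: 111001011101101000101 → 1, fb=1
60: 110010111011010001011 → 1, fb=0
61: 100101110110100010110 → 1, fb=0
62: 001011101101000101100 → 0, fb=0
63: 010111011010001011000 → 0, fb=0
64: 101110110100010110000 → 1, fb=1
65: 011101101000101100001 → 0, fb=0
66: 111011010001011000010 → 1, fb=0

0001011001100110110101011100001111000111011100101011001010011100101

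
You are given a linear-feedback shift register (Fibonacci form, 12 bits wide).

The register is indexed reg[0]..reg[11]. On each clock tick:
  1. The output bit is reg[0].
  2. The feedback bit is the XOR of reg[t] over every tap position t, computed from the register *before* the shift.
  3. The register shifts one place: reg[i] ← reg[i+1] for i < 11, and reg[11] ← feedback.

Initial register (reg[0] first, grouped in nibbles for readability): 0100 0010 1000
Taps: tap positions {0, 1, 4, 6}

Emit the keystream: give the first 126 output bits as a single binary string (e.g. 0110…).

k : reg_k → out_k, fb_k
0: 010000101000 → 0, fb=0
1: 100001010000 → 1, fb=1
2: 000010100001 → 0, fb=0
3: 000101000010 → 0, fb=0
4: 001010000100 → 0, fb=1
5: 010100001001 → 0, fb=1
6: 101000010011 → 1, fb=1
7: 010000100111 → 0, fb=0
8: 100001001110 → 1, fb=1
9: 000010011101 → 0, fb=1
10: 000100111011 → 0, fb=1
11: 001001110111 → 0, fb=1
12: 010011101111 → 0, fb=1
13: 100111011111 → 1, fb=0
14: 001110111110 → 0, fb=0
15: 011101111100 → 0, fb=0
16: 111011111000 → 1, fb=0
17: 110111110000 → 1, fb=0
18: 101111100000 → 1, fb=1
19: 011111000001 → 0, fb=0
20: 111110000010 → 1, fb=1
21: 111100000101 → 1, fb=0
22: 111000001010 → 1, fb=0
23: 110000010100 → 1, fb=0
24: 100000101000 → 1, fb=0
25: 000001010000 → 0, fb=0
26: 000010100000 → 0, fb=0
27: 000101000000 → 0, fb=0
28: 001010000000 → 0, fb=1
29: 010100000001 → 0, fb=1
30: 101000000011 → 1, fb=1
31: 010000000111 → 0, fb=1
32: 100000001111 → 1, fb=1
33: 000000011111 → 0, fb=0
34: 000000111110 → 0, fb=1
35: 000001111101 → 0, fb=1
36: 000011111011 → 0, fb=0
37: 000111110110 → 0, fb=0
38: 001111101100 → 0, fb=0
39: 011111011000 → 0, fb=0
40: 111110110000 → 1, fb=0
41: 111101100000 → 1, fb=1
42: 111011000001 → 1, fb=1
43: 110110000011 → 1, fb=1
44: 101100000111 → 1, fb=1
45: 011000001111 → 0, fb=1
46: 110000011111 → 1, fb=0
47: 100000111110 → 1, fb=0
48: 000001111100 → 0, fb=1
49: 000011111001 → 0, fb=0
50: 000111110010 → 0, fb=0
51: 001111100100 → 0, fb=0
52: 011111001000 → 0, fb=0
53: 111110010000 → 1, fb=1
54: 111100100001 → 1, fb=1
55: 111001000011 → 1, fb=0
56: 110010000110 → 1, fb=1
57: 100100001101 → 1, fb=1
58: 001000011011 → 0, fb=0
59: 010000110110 → 0, fb=0
60: 100001101100 → 1, fb=0
61: 000011011000 → 0, fb=1
62: 000110110001 → 0, fb=0
63: 001101100010 → 0, fb=1
64: 011011000101 → 0, fb=0
65: 110110001010 → 1, fb=1
66: 101100010101 → 1, fb=1
67: 011000101011 → 0, fb=0
68: 110001010110 → 1, fb=0
69: 100010101100 → 1, fb=1
70: 000101011001 → 0, fb=0
71: 001010110010 → 0, fb=0
72: 010101100100 → 0, fb=0
73: 101011001000 → 1, fb=0
74: 010110010000 → 0, fb=0
75: 101100100000 → 1, fb=0
76: 011001000000 → 0, fb=1
77: 110010000001 → 1, fb=1
78: 100100000011 → 1, fb=1
79: 001000000111 → 0, fb=0
80: 010000001110 → 0, fb=1
81: 100000011101 → 1, fb=1
82: 000000111011 → 0, fb=1
83: 000001110111 → 0, fb=1
84: 000011101111 → 0, fb=0
85: 000111011110 → 0, fb=1
86: 001110111101 → 0, fb=0
87: 011101111010 → 0, fb=0
88: 111011110100 → 1, fb=0
89: 110111101000 → 1, fb=0
90: 101111010000 → 1, fb=0
91: 011110100000 → 0, fb=1
92: 111101000001 → 1, fb=0
93: 111010000010 → 1, fb=1
94: 110100000101 → 1, fb=0
95: 101000001010 → 1, fb=1
96: 010000010101 → 0, fb=1
97: 100000101011 → 1, fb=0
98: 000001010110 → 0, fb=0
99: 000010101100 → 0, fb=0
100: 000101011000 → 0, fb=0
101: 001010110000 → 0, fb=0
102: 010101100000 → 0, fb=0
103: 101011000000 → 1, fb=0
104: 010110000000 → 0, fb=0
105: 101100000000 → 1, fb=1
106: 011000000001 → 0, fb=1
107: 110000000011 → 1, fb=0
108: 100000000110 → 1, fb=1
109: 000000001101 → 0, fb=0
110: 000000011010 → 0, fb=0
111: 000000110100 → 0, fb=1
112: 000001101001 → 0, fb=1
113: 000011010011 → 0, fb=1
114: 000110100111 → 0, fb=0
115: 001101001110 → 0, fb=0
116: 011010011100 → 0, fb=0
117: 110100111000 → 1, fb=1
118: 101001110001 → 1, fb=0
119: 010011100010 → 0, fb=1
120: 100111000101 → 1, fb=0
121: 001110001010 → 0, fb=1
122: 011100010101 → 0, fb=1
123: 111000101011 → 1, fb=1
124: 110001010111 → 1, fb=0
125: 100010101110 → 1, fb=1

010000101000010011101111100000101000000011111011000001111100100001101100010101100100000011101111010000010101100000000110100111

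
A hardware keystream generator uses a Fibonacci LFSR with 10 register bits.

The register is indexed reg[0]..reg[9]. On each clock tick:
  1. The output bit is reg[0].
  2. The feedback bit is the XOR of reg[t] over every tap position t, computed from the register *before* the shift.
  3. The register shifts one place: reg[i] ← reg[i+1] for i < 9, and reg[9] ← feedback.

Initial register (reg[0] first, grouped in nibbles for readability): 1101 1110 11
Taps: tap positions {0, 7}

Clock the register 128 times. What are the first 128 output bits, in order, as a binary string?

11011110111010101110011001110111011100111010100111010000011110110111000011000100101001011001101000100010110100101110100110001011

k : reg_k → out_k, fb_k
0: 1101111011 → 1, fb=1
1: 1011110111 → 1, fb=0
2: 0111101110 → 0, fb=1
3: 1111011101 → 1, fb=0
4: 1110111010 → 1, fb=1
5: 1101110101 → 1, fb=0
6: 1011101010 → 1, fb=1
7: 0111010101 → 0, fb=1
8: 1110101011 → 1, fb=1
9: 1101010111 → 1, fb=0
10: 1010101110 → 1, fb=0
11: 0101011100 → 0, fb=1
12: 1010111001 → 1, fb=1
13: 0101110011 → 0, fb=0
14: 1011100110 → 1, fb=0
15: 0111001100 → 0, fb=1
16: 1110011001 → 1, fb=1
17: 1100110011 → 1, fb=1
18: 1001100111 → 1, fb=0
19: 0011001110 → 0, fb=1
20: 0110011101 → 0, fb=1
21: 1100111011 → 1, fb=1
22: 1001110111 → 1, fb=0
23: 0011101110 → 0, fb=1
24: 0111011101 → 0, fb=1
25: 1110111011 → 1, fb=1
26: 1101110111 → 1, fb=0
27: 1011101110 → 1, fb=0
28: 0111011100 → 0, fb=1
29: 1110111001 → 1, fb=1
30: 1101110011 → 1, fb=1
31: 1011100111 → 1, fb=0
32: 0111001110 → 0, fb=1
33: 1110011101 → 1, fb=0
34: 1100111010 → 1, fb=1
35: 1001110101 → 1, fb=0
36: 0011101010 → 0, fb=0
37: 0111010100 → 0, fb=1
38: 1110101001 → 1, fb=1
39: 1101010011 → 1, fb=1
40: 1010100111 → 1, fb=0
41: 0101001110 → 0, fb=1
42: 1010011101 → 1, fb=0
43: 0100111010 → 0, fb=0
44: 1001110100 → 1, fb=0
45: 0011101000 → 0, fb=0
46: 0111010000 → 0, fb=0
47: 1110100000 → 1, fb=1
48: 1101000001 → 1, fb=1
49: 1010000011 → 1, fb=1
50: 0100000111 → 0, fb=1
51: 1000001111 → 1, fb=0
52: 0000011110 → 0, fb=1
53: 0000111101 → 0, fb=1
54: 0001111011 → 0, fb=0
55: 0011110110 → 0, fb=1
56: 0111101101 → 0, fb=1
57: 1111011011 → 1, fb=1
58: 1110110111 → 1, fb=0
59: 1101101110 → 1, fb=0
60: 1011011100 → 1, fb=0
61: 0110111000 → 0, fb=0
62: 1101110000 → 1, fb=1
63: 1011100001 → 1, fb=1
64: 0111000011 → 0, fb=0
65: 1110000110 → 1, fb=0
66: 1100001100 → 1, fb=0
67: 1000011000 → 1, fb=1
68: 0000110001 → 0, fb=0
69: 0001100010 → 0, fb=0
70: 0011000100 → 0, fb=1
71: 0110001001 → 0, fb=0
72: 1100010010 → 1, fb=1
73: 1000100101 → 1, fb=0
74: 0001001010 → 0, fb=0
75: 0010010100 → 0, fb=1
76: 0100101001 → 0, fb=0
77: 1001010010 → 1, fb=1
78: 0010100101 → 0, fb=1
79: 0101001011 → 0, fb=0
80: 1010010110 → 1, fb=0
81: 0100101100 → 0, fb=1
82: 1001011001 → 1, fb=1
83: 0010110011 → 0, fb=0
84: 0101100110 → 0, fb=1
85: 1011001101 → 1, fb=0
86: 0110011010 → 0, fb=0
87: 1100110100 → 1, fb=0
88: 1001101000 → 1, fb=1
89: 0011010001 → 0, fb=0
90: 0110100010 → 0, fb=0
91: 1101000100 → 1, fb=0
92: 1010001000 → 1, fb=1
93: 0100010001 → 0, fb=0
94: 1000100010 → 1, fb=1
95: 0001000101 → 0, fb=1
96: 0010001011 → 0, fb=0
97: 0100010110 → 0, fb=1
98: 1000101101 → 1, fb=0
99: 0001011010 → 0, fb=0
100: 0010110100 → 0, fb=1
101: 0101101001 → 0, fb=0
102: 1011010010 → 1, fb=1
103: 0110100101 → 0, fb=1
104: 1101001011 → 1, fb=1
105: 1010010111 → 1, fb=0
106: 0100101110 → 0, fb=1
107: 1001011101 → 1, fb=0
108: 0010111010 → 0, fb=0
109: 0101110100 → 0, fb=1
110: 1011101001 → 1, fb=1
111: 0111010011 → 0, fb=0
112: 1110100110 → 1, fb=0
113: 1101001100 → 1, fb=0
114: 1010011000 → 1, fb=1
115: 0100110001 → 0, fb=0
116: 1001100010 → 1, fb=1
117: 0011000101 → 0, fb=1
118: 0110001011 → 0, fb=0
119: 1100010110 → 1, fb=0
120: 1000101100 → 1, fb=0
121: 0001011000 → 0, fb=0
122: 0010110000 → 0, fb=0
123: 0101100000 → 0, fb=0
124: 1011000000 → 1, fb=1
125: 0110000001 → 0, fb=0
126: 1100000010 → 1, fb=1
127: 1000000101 → 1, fb=0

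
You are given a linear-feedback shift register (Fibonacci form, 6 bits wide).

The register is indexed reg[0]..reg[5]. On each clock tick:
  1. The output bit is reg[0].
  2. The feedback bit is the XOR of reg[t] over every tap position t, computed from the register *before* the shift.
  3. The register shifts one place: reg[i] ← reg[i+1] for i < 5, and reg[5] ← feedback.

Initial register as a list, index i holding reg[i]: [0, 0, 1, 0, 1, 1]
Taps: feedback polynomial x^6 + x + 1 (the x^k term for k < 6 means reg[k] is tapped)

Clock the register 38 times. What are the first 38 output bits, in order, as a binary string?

00101101110110011010101111110000010000

tick  register→output (feedback)
  0  001011→0 (0)
  1  010110→0 (1)
  2  101101→1 (1)
  3  011011→0 (1)
  4  110111→1 (0)
  5  101110→1 (1)
  6  011101→0 (1)
  7  111011→1 (0)
  8  110110→1 (0)
  9  101100→1 (1)
 10  011001→0 (1)
 11  110011→1 (0)
 12  100110→1 (1)
 13  001101→0 (0)
 14  011010→0 (1)
 15  110101→1 (0)
 16  101010→1 (1)
 17  010101→0 (1)
 18  101011→1 (1)
 19  010111→0 (1)
 20  101111→1 (1)
 21  011111→0 (1)
 22  111111→1 (0)
 23  111110→1 (0)
 24  111100→1 (0)
 25  111000→1 (0)
 26  110000→1 (0)
 27  100000→1 (1)
 28  000001→0 (0)
 29  000010→0 (0)
 30  000100→0 (0)
 31  001000→0 (0)
 32  010000→0 (1)
 33  100001→1 (1)
 34  000011→0 (0)
 35  000110→0 (0)
 36  001100→0 (0)
 37  011000→0 (1)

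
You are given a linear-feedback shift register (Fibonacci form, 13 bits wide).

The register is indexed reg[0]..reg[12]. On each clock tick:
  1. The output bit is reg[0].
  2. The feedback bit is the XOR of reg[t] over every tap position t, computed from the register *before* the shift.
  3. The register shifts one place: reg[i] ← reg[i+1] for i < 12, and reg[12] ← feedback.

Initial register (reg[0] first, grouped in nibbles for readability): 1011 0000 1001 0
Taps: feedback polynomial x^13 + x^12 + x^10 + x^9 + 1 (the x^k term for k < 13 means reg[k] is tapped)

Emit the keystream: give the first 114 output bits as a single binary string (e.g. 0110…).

tick  register→output (feedback)
  0  1011000010010→1 (1)
  1  0110000100101→0 (0)
  2  1100001001010→1 (0)
  3  1000010010100→1 (0)
  4  0000100101000→0 (1)
  5  0001001010001→0 (1)
  6  0010010100011→0 (1)
  7  0100101000111→0 (0)
  8  1001010001110→1 (1)
  9  0010100011101→0 (1)
 10  0101000111011→0 (0)
 11  1010001110110→1 (0)
 12  0100011101100→0 (0)
 13  1000111011000→1 (0)
 14  0001110110000→0 (0)
 15  0011101100000→0 (0)
 16  0111011000000→0 (0)
 17  1110110000000→1 (1)
 18  1101100000001→1 (0)
 19  1011000000010→1 (1)
 20  0110000000101→0 (0)
 21  1100000001010→1 (0)
 22  1000000010100→1 (0)
 23  0000000101000→0 (1)
 24  0000001010001→0 (1)
 25  0000010100011→0 (1)
 26  0000101000111→0 (0)
 27  0001010001110→0 (0)
 28  0010100011100→0 (0)
 29  0101000111000→0 (1)
 30  1010001110001→1 (0)
 31  0100011100010→0 (0)
 32  1000111000100→1 (0)
 33  0001110001000→0 (1)
 34  0011100010001→0 (1)
 35  0111000100011→0 (1)
 36  1110001000111→1 (1)
 37  1100010001111→1 (0)
 38  1000100011110→1 (1)
 39  0001000111101→0 (1)
 40  0010001111011→0 (0)
 41  0100011110110→0 (1)
 42  1000111101101→1 (0)
 43  0001111011010→0 (1)
 44  0011110110101→0 (0)
 45  0111101101010→0 (1)
 46  1111011010101→1 (1)
 47  1110110101011→1 (1)
 48  1101101010111→1 (1)
 49  1011010101111→1 (0)
 50  0110101011110→0 (0)
 51  1101010111100→1 (1)
 52  1010101111001→1 (1)
 53  0101011110011→0 (1)
 54  1010111100111→1 (1)
 55  0101111001111→0 (1)
 56  1011110011111→1 (0)
 57  0111100111110→0 (0)
 58  1111001111100→1 (1)
 59  1110011111001→1 (1)
 60  1100111110011→1 (0)
 61  1001111100110→1 (0)
 62  0011111001100→0 (0)
 63  0111110011000→0 (1)
 64  1111100110001→1 (0)
 65  1111001100010→1 (1)
 66  1110011000101→1 (1)
 67  1100110001011→1 (1)
 68  1001100010111→1 (1)
 69  0011000101111→0 (1)
 70  0110001011111→0 (1)
 71  1100010111111→1 (0)
 72  1000101111110→1 (1)
 73  0001011111101→0 (1)
 74  0010111111011→0 (0)
 75  0101111110110→0 (1)
 76  1011111101101→1 (0)
 77  0111111011010→0 (1)
 78  1111110110101→1 (1)
 79  1111101101011→1 (1)
 80  1111011010111→1 (1)
 81  1110110101111→1 (0)
 82  1101101011110→1 (1)
 83  1011010111101→1 (0)
 84  0110101111010→0 (1)
 85  1101011110101→1 (1)
 86  1010111101011→1 (1)
 87  0101111010111→0 (0)
 88  1011110101110→1 (1)
 89  0111101011101→0 (1)
 90  1111010111011→1 (1)
 91  1110101110111→1 (1)
 92  1101011101111→1 (0)
 93  1010111011110→1 (1)
 94  0101110111101→0 (1)
 95  1011101111011→1 (1)
 96  0111011110111→0 (0)
 97  1110111101110→1 (1)
 98  1101111011101→1 (0)
 99  1011110111010→1 (0)
100  0111101110100→0 (1)
101  1111011101001→1 (1)
102  1110111010011→1 (0)
103  1101110100110→1 (0)
104  1011101001100→1 (1)
105  0111010011001→0 (0)
106  1110100110010→1 (1)
107  1101001100101→1 (1)
108  1010011001011→1 (1)
109  0100110010111→0 (0)
110  1001100101110→1 (1)
111  0011001011101→0 (1)
112  0110010111011→0 (0)
113  1100101110110→1 (0)

101100001001010001110110000000101000111000100011110110101011110011111001100010111111011010111101011101111011101001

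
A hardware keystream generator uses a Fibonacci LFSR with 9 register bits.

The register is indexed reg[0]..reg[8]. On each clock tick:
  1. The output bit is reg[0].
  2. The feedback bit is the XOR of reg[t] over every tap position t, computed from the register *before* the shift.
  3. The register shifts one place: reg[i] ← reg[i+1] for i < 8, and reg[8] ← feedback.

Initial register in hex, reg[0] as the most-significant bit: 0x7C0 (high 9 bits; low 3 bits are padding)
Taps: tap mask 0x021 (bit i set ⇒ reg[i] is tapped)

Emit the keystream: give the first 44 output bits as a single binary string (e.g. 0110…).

01111100011110011010011010111000110100010111

tick  register→output (feedback)
  0  011111000→0 (1)
  1  111110001→1 (1)
  2  111100011→1 (1)
  3  111000111→1 (1)
  4  110001111→1 (0)
  5  100011110→1 (0)
  6  000111100→0 (1)
  7  001111001→0 (1)
  8  011110011→0 (0)
  9  111100110→1 (1)
 10  111001101→1 (0)
 11  110011010→1 (0)
 12  100110100→1 (1)
 13  001101001→0 (1)
 14  011010011→0 (0)
 15  110100110→1 (1)
 16  101001101→1 (0)
 17  010011010→0 (1)
 18  100110101→1 (1)
 19  001101011→0 (1)
 20  011010111→0 (0)
 21  110101110→1 (0)
 22  101011100→1 (0)
 23  010111000→0 (1)
 24  101110001→1 (1)
 25  011100011→0 (0)
 26  111000110→1 (1)
 27  110001101→1 (0)
 28  100011010→1 (0)
 29  000110100→0 (0)
 30  001101000→0 (1)
 31  011010001→0 (0)
 32  110100010→1 (1)
 33  101000101→1 (1)
 34  010001011→0 (1)
 35  100010111→1 (1)
 36  000101111→0 (1)
 37  001011111→0 (1)
 38  010111111→0 (1)
 39  101111111→1 (0)
 40  011111110→0 (1)
 41  111111101→1 (0)
 42  111111010→1 (0)
 43  111110100→1 (1)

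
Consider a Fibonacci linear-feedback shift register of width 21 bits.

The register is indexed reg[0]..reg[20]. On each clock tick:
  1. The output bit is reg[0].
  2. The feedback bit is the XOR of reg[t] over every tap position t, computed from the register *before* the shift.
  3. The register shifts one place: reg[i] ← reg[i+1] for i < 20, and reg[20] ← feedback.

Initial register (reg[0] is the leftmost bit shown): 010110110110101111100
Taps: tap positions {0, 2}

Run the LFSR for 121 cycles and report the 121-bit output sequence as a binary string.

0101101101101011111000011011011000100011001110110111010101111110101101010000010000100011000010001010010101111001010100011

tick  register→output (feedback)
  0  010110110110101111100→0 (0)
  1  101101101101011111000→1 (0)
  2  011011011010111110000→0 (1)
  3  110110110101111100001→1 (1)
  4  101101101011111000011→1 (0)
  5  011011010111110000110→0 (1)
  6  110110101111100001101→1 (1)
  7  101101011111000011011→1 (0)
  8  011010111110000110110→0 (1)
  9  110101111100001101101→1 (1)
 10  101011111000011011011→1 (0)
 11  010111110000110110110→0 (0)
 12  101111100001101101100→1 (0)
 13  011111000011011011000→0 (1)
 14  111110000110110110001→1 (0)
 15  111100001101101100010→1 (0)
 16  111000011011011000100→1 (0)
 17  110000110110110001000→1 (1)
 18  100001101101100010001→1 (1)
 19  000011011011000100011→0 (0)
 20  000110110110001000110→0 (0)
 21  001101101100010001100→0 (1)
 22  011011011000100011001→0 (1)
 23  110110110001000110011→1 (1)
 24  101101100010001100111→1 (0)
 25  011011000100011001110→0 (1)
 26  110110001000110011101→1 (1)
 27  101100010001100111011→1 (0)
 28  011000100011001110110→0 (1)
 29  110001000110011101101→1 (1)
 30  100010001100111011011→1 (1)
 31  000100011001110110111→0 (0)
 32  001000110011101101110→0 (1)
 33  010001100111011011101→0 (0)
 34  100011001110110111010→1 (1)
 35  000110011101101110101→0 (0)
 36  001100111011011101010→0 (1)
 37  011001110110111010101→0 (1)
 38  110011101101110101011→1 (1)
 39  100111011011101010111→1 (1)
 40  001110110111010101111→0 (1)
 41  011101101110101011111→0 (1)
 42  111011011101010111111→1 (0)
 43  110110111010101111110→1 (1)
 44  101101110101011111101→1 (0)
 45  011011101010111111010→0 (1)
 46  110111010101111110101→1 (1)
 47  101110101011111101011→1 (0)
 48  011101010111111010110→0 (1)
 49  111010101111110101101→1 (0)
 50  110101011111101011010→1 (1)
 51  101010111111010110101→1 (0)
 52  010101111110101101010→0 (0)
 53  101011111101011010100→1 (0)
 54  010111111010110101000→0 (0)
 55  101111110101101010000→1 (0)
 56  011111101011010100000→0 (1)
 57  111111010110101000001→1 (0)
 58  111110101101010000010→1 (0)
 59  111101011010100000100→1 (0)
 60  111010110101000001000→1 (0)
 61  110101101010000010000→1 (1)
 62  101011010100000100001→1 (0)
 63  010110101000001000010→0 (0)
 64  101101010000010000100→1 (0)
 65  011010100000100001000→0 (1)
 66  110101000001000010001→1 (1)
 67  101010000010000100011→1 (0)
 68  010100000100001000110→0 (0)
 69  101000001000010001100→1 (0)
 70  010000010000100011000→0 (0)
 71  100000100001000110000→1 (1)
 72  000001000010001100001→0 (0)
 73  000010000100011000010→0 (0)
 74  000100001000110000100→0 (0)
 75  001000010001100001000→0 (1)
 76  010000100011000010001→0 (0)
 77  100001000110000100010→1 (1)
 78  000010001100001000101→0 (0)
 79  000100011000010001010→0 (0)
 80  001000110000100010100→0 (1)
 81  010001100001000101001→0 (0)
 82  100011000010001010010→1 (1)
 83  000110000100010100101→0 (0)
 84  001100001000101001010→0 (1)
 85  011000010001010010101→0 (1)
 86  110000100010100101011→1 (1)
 87  100001000101001010111→1 (1)
 88  000010001010010101111→0 (0)
 89  000100010100101011110→0 (0)
 90  001000101001010111100→0 (1)
 91  010001010010101111001→0 (0)
 92  100010100101011110010→1 (1)
 93  000101001010111100101→0 (0)
 94  001010010101111001010→0 (1)
 95  010100101011110010101→0 (0)
 96  101001010111100101010→1 (0)
 97  010010101111001010100→0 (0)
 98  100101011110010101000→1 (1)
 99  001010111100101010001→0 (1)
100  010101111001010100011→0 (0)
101  101011110010101000110→1 (0)
102  010111100101010001100→0 (0)
103  101111001010100011000→1 (0)
104  011110010101000110000→0 (1)
105  111100101010001100001→1 (0)
106  111001010100011000010→1 (0)
107  110010101000110000100→1 (1)
108  100101010001100001001→1 (1)
109  001010100011000010011→0 (1)
110  010101000110000100111→0 (0)
111  101010001100001001110→1 (0)
112  010100011000010011100→0 (0)
113  101000110000100111000→1 (0)
114  010001100001001110000→0 (0)
115  100011000010011100000→1 (1)
116  000110000100111000001→0 (0)
117  001100001001110000010→0 (1)
118  011000010011100000101→0 (1)
119  110000100111000001011→1 (1)
120  100001001110000010111→1 (1)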